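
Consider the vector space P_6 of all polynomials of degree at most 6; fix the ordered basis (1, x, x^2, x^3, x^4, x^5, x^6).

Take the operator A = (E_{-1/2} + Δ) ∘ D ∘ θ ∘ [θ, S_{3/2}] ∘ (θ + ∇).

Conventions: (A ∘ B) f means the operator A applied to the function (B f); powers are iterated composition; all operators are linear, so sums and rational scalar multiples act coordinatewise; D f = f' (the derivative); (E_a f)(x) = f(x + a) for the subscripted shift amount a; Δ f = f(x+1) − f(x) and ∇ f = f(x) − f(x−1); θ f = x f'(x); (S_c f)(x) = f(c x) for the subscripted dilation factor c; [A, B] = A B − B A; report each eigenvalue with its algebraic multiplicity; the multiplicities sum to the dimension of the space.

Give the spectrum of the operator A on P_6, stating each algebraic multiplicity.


λ = 0 (multiplicity 7)

image of 1: 0
image of x: 0
image of x^2: 0
image of x^3: 0
image of x^4: 0
image of x^5: 0
image of x^6: 0
the matrix is upper triangular; its diagonal is (0, 0, 0, 0, 0, 0, 0)
for a triangular matrix the eigenvalues are the diagonal entries, with algebraic multiplicity their repetition count


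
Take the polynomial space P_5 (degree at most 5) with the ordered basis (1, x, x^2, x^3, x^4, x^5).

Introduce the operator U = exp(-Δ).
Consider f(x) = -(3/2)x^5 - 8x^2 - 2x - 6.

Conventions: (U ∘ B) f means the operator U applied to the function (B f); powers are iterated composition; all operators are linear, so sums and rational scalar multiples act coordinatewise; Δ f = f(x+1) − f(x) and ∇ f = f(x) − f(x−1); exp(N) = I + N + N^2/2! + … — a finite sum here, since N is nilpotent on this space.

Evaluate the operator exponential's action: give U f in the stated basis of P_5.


g(x) = -(3/2)x^5 + (15/2)x^4 - 23x^2 + (13/2)x - 1

order-1 term: (15/2)x^4 + 15x^3 + 15x^2 + (47/2)x + 23/2
order-2 term: -15x^3 - 45x^2 - (105/2)x - 61/2
order-3 term: 15x^2 + 45x + 75/2
order-4 term: -(15/2)x - 15
order-5 term: 3/2
the series for exp(-Δ) f terminates at order 5
exp(-Δ) f = -(3/2)x^5 + (15/2)x^4 - 23x^2 + (13/2)x - 1


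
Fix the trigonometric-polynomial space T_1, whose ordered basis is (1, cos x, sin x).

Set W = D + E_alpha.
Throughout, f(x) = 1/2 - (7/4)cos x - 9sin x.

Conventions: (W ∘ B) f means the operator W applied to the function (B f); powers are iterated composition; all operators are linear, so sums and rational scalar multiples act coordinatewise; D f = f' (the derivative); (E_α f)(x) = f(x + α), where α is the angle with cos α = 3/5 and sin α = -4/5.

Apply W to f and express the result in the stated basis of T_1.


D f = -9cos x + (7/4)sin x
E_alpha f = 1/2 + (123/20)cos x - (34/5)sin x
(D + E_alpha) f = 1/2 - (57/20)cos x - (101/20)sin x

the image equals g(x) = 1/2 - (57/20)cos x - (101/20)sin x


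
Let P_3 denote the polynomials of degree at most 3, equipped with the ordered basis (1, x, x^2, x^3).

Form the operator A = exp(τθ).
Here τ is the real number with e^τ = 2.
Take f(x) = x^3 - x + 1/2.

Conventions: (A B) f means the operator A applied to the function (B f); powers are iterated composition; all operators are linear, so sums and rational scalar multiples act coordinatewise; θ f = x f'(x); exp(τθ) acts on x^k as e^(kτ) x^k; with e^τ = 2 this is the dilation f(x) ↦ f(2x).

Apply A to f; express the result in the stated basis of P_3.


exp(τθ) x^k = e^(kτ) x^k; with e^τ = 2 this sends x^k to 2^k x^k
x ↦ 2 x
x^3 ↦ 8 x^3
applying this coordinatewise to f: exp(τθ) f = 8x^3 - 2x + 1/2

the result is g(x) = 8x^3 - 2x + 1/2


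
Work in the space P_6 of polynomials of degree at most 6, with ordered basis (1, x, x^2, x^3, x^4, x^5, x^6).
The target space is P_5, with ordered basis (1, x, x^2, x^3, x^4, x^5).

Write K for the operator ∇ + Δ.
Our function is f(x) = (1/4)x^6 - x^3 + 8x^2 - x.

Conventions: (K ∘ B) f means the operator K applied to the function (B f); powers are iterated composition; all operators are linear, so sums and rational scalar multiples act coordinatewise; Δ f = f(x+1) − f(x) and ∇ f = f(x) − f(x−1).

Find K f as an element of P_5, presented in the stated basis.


the image equals g(x) = 3x^5 + 10x^3 - 6x^2 + 35x - 4

∇ f = (3/2)x^5 - (15/4)x^4 + 5x^3 - (27/4)x^2 + (41/2)x - 41/4
Δ f = (3/2)x^5 + (15/4)x^4 + 5x^3 + (3/4)x^2 + (29/2)x + 25/4
(∇ + Δ) f = 3x^5 + 10x^3 - 6x^2 + 35x - 4


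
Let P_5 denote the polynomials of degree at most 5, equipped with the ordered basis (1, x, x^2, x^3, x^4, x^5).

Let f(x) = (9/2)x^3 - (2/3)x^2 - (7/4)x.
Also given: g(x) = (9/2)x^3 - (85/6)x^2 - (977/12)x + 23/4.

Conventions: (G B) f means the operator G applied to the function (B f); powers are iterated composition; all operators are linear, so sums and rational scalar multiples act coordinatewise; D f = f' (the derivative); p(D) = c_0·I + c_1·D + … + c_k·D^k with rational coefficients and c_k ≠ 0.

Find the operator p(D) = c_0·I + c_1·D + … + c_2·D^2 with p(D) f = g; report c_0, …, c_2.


c_0 = 1, c_1 = -1, c_2 = -3

D^0 f = (9/2)x^3 - (2/3)x^2 - (7/4)x
D^1 f = (27/2)x^2 - (4/3)x - 7/4
D^2 f = 27x - 4/3
matching coefficients of g against c_0 f + c_1 Df + … from the top degree down determines the c_i
solution: c_0 = 1, c_1 = -1, c_2 = -3


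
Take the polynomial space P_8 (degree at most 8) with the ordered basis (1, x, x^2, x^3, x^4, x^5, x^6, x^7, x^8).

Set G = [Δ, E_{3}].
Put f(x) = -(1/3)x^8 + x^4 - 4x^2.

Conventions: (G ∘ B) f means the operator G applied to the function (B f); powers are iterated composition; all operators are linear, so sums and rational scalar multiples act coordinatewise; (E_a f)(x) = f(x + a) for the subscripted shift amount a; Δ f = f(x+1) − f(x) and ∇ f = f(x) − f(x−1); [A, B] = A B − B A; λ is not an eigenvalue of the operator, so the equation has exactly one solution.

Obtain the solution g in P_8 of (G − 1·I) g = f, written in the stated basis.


write g with unknown coordinates in the stated basis and equate coefficients in (G − 1·I) g = f
solving from the highest basis element down gives g = (1/3)x^8 - x^4 + 4x^2
check: G g = 0
so G g − 1·g = -(1/3)x^8 + x^4 - 4x^2 = f ✓

the image equals g(x) = (1/3)x^8 - x^4 + 4x^2


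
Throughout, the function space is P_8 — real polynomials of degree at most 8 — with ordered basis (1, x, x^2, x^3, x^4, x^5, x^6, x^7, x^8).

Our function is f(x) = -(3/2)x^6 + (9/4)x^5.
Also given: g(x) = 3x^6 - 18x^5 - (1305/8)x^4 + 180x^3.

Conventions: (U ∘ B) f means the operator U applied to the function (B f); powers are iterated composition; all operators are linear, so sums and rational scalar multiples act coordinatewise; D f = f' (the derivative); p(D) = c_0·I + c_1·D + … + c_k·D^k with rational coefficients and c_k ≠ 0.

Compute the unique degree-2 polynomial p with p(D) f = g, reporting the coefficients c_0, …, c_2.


D^0 f = -(3/2)x^6 + (9/4)x^5
D^1 f = -9x^5 + (45/4)x^4
D^2 f = -45x^4 + 45x^3
matching coefficients of g against c_0 f + c_1 Df + … from the top degree down determines the c_i
solution: c_0 = -2, c_1 = 3/2, c_2 = 4

c_0 = -2, c_1 = 3/2, c_2 = 4


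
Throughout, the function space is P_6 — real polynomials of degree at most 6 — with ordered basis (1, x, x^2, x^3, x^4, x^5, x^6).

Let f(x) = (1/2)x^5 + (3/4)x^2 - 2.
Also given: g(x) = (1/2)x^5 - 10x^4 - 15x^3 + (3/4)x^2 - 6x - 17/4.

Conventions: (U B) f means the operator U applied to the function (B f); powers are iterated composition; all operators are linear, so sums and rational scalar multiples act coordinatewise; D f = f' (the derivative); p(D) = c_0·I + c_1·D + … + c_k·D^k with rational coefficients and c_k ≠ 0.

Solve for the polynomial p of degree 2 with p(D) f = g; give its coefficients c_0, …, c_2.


D^0 f = (1/2)x^5 + (3/4)x^2 - 2
D^1 f = (5/2)x^4 + (3/2)x
D^2 f = 10x^3 + 3/2
matching coefficients of g against c_0 f + c_1 Df + … from the top degree down determines the c_i
solution: c_0 = 1, c_1 = -4, c_2 = -3/2

p(D) = I − 4·D − (3/2)·D^2, i.e. c_0 = 1, c_1 = -4, c_2 = -3/2


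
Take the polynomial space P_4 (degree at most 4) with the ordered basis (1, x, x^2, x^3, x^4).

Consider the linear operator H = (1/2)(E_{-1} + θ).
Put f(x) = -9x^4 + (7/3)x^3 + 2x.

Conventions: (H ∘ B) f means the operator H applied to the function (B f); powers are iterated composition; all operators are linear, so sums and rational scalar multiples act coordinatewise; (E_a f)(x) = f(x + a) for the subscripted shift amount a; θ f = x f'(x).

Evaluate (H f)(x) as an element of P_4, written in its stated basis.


g(x) = -(45/2)x^4 + (68/3)x^3 - (61/2)x^2 + (47/2)x - 20/3

E_{-1} f = -9x^4 + (115/3)x^3 - 61x^2 + 45x - 40/3
θ f = -36x^4 + 7x^3 + 2x
(E_{-1} + θ) f = -45x^4 + (136/3)x^3 - 61x^2 + 47x - 40/3
((1/2)(E_{-1} + θ)) f = -(45/2)x^4 + (68/3)x^3 - (61/2)x^2 + (47/2)x - 20/3


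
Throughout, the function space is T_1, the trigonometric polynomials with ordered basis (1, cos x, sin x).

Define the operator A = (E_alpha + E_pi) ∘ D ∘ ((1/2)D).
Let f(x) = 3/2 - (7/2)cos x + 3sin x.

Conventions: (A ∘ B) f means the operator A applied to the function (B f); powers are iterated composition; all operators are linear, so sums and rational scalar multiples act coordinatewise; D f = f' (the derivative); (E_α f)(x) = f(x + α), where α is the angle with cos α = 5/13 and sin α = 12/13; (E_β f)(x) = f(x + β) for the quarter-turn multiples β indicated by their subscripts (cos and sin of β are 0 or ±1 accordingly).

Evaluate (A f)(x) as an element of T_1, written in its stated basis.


the result is g(x) = -(32/13)cos x - (9/13)sin x

D f = 3cos x + (7/2)sin x
((1/2)D) f = (3/2)cos x + (7/4)sin x
D ((1/2)D) f = (7/4)cos x - (3/2)sin x
E_alpha D ((1/2)D) f = -(37/52)cos x - (57/26)sin x
E_pi D ((1/2)D) f = -(7/4)cos x + (3/2)sin x
(E_alpha + E_pi) D ((1/2)D) f = -(32/13)cos x - (9/13)sin x


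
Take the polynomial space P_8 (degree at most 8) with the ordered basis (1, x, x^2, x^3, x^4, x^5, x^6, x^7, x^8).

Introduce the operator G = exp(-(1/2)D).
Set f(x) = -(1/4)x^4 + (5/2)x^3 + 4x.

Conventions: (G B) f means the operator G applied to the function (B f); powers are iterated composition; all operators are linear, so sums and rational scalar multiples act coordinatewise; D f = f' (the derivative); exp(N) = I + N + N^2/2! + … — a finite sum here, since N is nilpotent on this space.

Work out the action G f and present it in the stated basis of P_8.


order-1 term: (1/2)x^3 - (15/4)x^2 - 2
order-2 term: -(3/8)x^2 + (15/8)x
order-3 term: (1/8)x - 5/16
order-4 term: -1/64
the series for exp(-(1/2)D) f terminates at order 4
exp(-(1/2)D) f = -(1/4)x^4 + 3x^3 - (33/8)x^2 + 6x - 149/64

the image equals g(x) = -(1/4)x^4 + 3x^3 - (33/8)x^2 + 6x - 149/64


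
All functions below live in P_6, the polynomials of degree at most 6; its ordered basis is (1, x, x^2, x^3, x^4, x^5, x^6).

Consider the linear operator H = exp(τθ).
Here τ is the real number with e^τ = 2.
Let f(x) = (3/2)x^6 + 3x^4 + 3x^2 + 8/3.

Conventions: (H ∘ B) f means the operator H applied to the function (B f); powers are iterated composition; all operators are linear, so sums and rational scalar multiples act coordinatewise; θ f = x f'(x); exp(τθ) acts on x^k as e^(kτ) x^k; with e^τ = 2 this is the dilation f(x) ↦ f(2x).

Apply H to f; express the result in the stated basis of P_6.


the image equals g(x) = 96x^6 + 48x^4 + 12x^2 + 8/3

exp(τθ) x^k = e^(kτ) x^k; with e^τ = 2 this sends x^k to 2^k x^k
x^2 ↦ 4 x^2
x^4 ↦ 16 x^4
x^6 ↦ 64 x^6
applying this coordinatewise to f: exp(τθ) f = 96x^6 + 48x^4 + 12x^2 + 8/3


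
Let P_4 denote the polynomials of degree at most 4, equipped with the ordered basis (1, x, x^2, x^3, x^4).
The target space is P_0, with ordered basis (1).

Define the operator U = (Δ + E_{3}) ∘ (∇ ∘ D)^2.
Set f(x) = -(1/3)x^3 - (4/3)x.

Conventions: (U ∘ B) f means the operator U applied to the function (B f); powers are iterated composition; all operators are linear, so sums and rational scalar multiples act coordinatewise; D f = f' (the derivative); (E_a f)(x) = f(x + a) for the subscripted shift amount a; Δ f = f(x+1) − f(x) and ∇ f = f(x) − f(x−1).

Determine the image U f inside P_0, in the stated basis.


g(x) = 0

D f = -x^2 - 4/3
∇ D f = -2x + 1
D (∇ ∘ D) f = -2
∇ D (∇ ∘ D) f = 0
Δ (∇ ∘ D)^2 f = 0
E_{3} (∇ ∘ D)^2 f = 0
(Δ + E_{3}) (∇ ∘ D)^2 f = 0


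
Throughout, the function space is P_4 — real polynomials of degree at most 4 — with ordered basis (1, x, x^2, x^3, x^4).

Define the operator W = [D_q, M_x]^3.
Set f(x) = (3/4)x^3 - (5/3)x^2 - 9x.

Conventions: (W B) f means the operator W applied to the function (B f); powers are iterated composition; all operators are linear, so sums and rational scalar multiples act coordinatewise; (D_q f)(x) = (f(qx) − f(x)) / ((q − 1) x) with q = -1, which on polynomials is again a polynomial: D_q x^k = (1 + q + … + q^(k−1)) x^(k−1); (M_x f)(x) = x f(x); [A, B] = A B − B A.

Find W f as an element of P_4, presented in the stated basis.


the result is g(x) = -(3/4)x^3 - (5/3)x^2 + 9x

M_x f = (3/4)x^4 - (5/3)x^3 - 9x^2
D_q M_x f = -(5/3)x^2
D_q f = (3/4)x^2 - 9
M_x D_q f = (3/4)x^3 - 9x
[D_q, M_x] f = -(3/4)x^3 - (5/3)x^2 + 9x
M_x [D_q, M_x] f = -(3/4)x^4 - (5/3)x^3 + 9x^2
D_q M_x [D_q, M_x] f = -(5/3)x^2
D_q [D_q, M_x] f = -(3/4)x^2 + 9
M_x D_q [D_q, M_x] f = -(3/4)x^3 + 9x
[D_q, M_x] [D_q, M_x] f = (3/4)x^3 - (5/3)x^2 - 9x
M_x [D_q, M_x] [D_q, M_x] f = (3/4)x^4 - (5/3)x^3 - 9x^2
D_q M_x [D_q, M_x] [D_q, M_x] f = -(5/3)x^2
D_q [D_q, M_x] [D_q, M_x] f = (3/4)x^2 - 9
M_x D_q [D_q, M_x] [D_q, M_x] f = (3/4)x^3 - 9x
[D_q, M_x] [D_q, M_x] [D_q, M_x] f = -(3/4)x^3 - (5/3)x^2 + 9x


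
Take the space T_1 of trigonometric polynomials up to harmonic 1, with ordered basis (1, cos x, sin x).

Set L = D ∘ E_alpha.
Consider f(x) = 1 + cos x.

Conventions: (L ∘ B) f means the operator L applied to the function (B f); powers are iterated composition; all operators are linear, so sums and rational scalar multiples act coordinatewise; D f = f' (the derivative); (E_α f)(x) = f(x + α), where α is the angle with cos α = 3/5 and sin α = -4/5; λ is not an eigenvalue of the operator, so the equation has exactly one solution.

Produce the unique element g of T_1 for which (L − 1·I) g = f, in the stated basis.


write g with unknown coordinates in the stated basis and equate coefficients in (L − 1·I) g = f
solving from the highest basis element down gives g = -1 - (1/2)cos x + (3/2)sin x
check: L g = (1/2)cos x + (3/2)sin x
so L g − 1·g = 1 + cos x = f ✓

g(x) = -1 - (1/2)cos x + (3/2)sin x


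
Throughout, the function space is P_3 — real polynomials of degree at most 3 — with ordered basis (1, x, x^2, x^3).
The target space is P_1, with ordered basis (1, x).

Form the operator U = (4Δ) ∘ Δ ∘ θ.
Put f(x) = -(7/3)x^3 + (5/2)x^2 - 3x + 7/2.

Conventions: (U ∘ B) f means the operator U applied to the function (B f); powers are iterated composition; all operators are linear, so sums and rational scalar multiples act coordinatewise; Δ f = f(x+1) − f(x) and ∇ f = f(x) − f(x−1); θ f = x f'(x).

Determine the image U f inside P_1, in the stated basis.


θ f = -7x^3 + 5x^2 - 3x
Δ θ f = -21x^2 - 11x - 5
Δ (Δ ∘ θ) f = -42x - 32
(4Δ) (Δ ∘ θ) f = -168x - 128

g(x) = -168x - 128


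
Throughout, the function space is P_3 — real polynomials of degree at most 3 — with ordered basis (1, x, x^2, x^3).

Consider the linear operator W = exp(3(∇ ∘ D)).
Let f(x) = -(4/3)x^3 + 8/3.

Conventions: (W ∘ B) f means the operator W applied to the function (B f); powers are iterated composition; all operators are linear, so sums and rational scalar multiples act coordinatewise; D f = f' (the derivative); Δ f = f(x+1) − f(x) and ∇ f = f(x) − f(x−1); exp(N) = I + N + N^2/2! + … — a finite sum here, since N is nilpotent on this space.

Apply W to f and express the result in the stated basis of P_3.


the image equals g(x) = -(4/3)x^3 - 24x + 44/3

order-1 term: -24x + 12
the series for exp(3(∇ ∘ D)) f terminates at order 1
exp(3(∇ ∘ D)) f = -(4/3)x^3 - 24x + 44/3


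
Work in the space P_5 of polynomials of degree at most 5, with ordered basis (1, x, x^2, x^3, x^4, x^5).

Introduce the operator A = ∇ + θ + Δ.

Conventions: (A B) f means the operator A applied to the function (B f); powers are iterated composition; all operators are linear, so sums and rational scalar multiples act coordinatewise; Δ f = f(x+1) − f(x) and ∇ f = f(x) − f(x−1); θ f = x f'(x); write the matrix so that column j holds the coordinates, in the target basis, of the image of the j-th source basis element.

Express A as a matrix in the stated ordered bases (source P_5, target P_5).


image of 1: 0
image of x: x + 2
image of x^2: 2x^2 + 4x
image of x^3: 3x^3 + 6x^2 + 2
image of x^4: 4x^4 + 8x^3 + 8x
image of x^5: 5x^5 + 10x^4 + 20x^2 + 2
each image's coordinates form column j of the matrix

the matrix is [[0, 2, 0, 2, 0, 2]; [0, 1, 4, 0, 8, 0]; [0, 0, 2, 6, 0, 20]; [0, 0, 0, 3, 8, 0]; [0, 0, 0, 0, 4, 10]; [0, 0, 0, 0, 0, 5]] (rows listed top to bottom)


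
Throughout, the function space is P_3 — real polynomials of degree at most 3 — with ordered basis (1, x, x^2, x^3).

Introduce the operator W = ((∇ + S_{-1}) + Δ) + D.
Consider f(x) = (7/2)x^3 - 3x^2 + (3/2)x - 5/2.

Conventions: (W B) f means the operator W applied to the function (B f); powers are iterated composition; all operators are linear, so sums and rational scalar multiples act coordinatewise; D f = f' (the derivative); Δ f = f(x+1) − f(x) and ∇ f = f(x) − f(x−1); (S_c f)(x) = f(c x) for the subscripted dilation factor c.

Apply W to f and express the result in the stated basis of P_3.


∇ f = (21/2)x^2 - (33/2)x + 8
S_{-1} f = -(7/2)x^3 - 3x^2 - (3/2)x - 5/2
(∇ + S_{-1}) f = -(7/2)x^3 + (15/2)x^2 - 18x + 11/2
Δ f = (21/2)x^2 + (9/2)x + 2
((∇ + S_{-1}) + Δ) f = -(7/2)x^3 + 18x^2 - (27/2)x + 15/2
D f = (21/2)x^2 - 6x + 3/2
(((∇ + S_{-1}) + Δ) + D) f = -(7/2)x^3 + (57/2)x^2 - (39/2)x + 9

the image equals g(x) = -(7/2)x^3 + (57/2)x^2 - (39/2)x + 9


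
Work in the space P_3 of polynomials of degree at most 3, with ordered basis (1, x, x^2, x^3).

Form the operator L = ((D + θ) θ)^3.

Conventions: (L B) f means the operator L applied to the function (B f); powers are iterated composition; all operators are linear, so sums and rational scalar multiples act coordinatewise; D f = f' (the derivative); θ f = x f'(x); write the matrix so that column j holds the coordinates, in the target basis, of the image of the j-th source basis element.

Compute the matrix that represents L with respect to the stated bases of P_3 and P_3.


image of 1: 0
image of x: x + 1
image of x^2: 64x^2 + 84x + 20
image of x^3: 729x^3 + 1197x^2 + 504x + 36
each image's coordinates form column j of the matrix

the matrix is [[0, 1, 20, 36]; [0, 1, 84, 504]; [0, 0, 64, 1197]; [0, 0, 0, 729]] (rows listed top to bottom)


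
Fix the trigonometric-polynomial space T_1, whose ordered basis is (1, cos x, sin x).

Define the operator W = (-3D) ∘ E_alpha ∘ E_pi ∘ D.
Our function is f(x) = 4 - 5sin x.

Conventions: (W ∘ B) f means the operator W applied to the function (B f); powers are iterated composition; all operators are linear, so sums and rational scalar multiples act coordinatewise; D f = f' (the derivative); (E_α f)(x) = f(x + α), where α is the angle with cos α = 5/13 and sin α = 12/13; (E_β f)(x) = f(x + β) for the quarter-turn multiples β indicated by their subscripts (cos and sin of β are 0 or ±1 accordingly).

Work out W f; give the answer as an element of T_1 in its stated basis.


D f = -5cos x
E_pi D f = 5cos x
E_alpha E_pi D f = (25/13)cos x - (60/13)sin x
D (E_alpha ∘ E_pi ∘ D) f = -(60/13)cos x - (25/13)sin x
(-3D) (E_alpha ∘ E_pi ∘ D) f = (180/13)cos x + (75/13)sin x

g(x) = (180/13)cos x + (75/13)sin x


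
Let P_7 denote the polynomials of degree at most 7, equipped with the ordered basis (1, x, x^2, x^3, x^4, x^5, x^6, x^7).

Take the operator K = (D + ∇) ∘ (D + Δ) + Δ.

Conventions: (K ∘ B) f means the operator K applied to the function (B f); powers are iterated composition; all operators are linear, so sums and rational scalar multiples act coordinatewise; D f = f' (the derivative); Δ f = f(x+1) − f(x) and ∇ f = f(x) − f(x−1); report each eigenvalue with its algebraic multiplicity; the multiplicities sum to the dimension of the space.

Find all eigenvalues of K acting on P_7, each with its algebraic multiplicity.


image of 1: 0
image of x: 1
image of x^2: 2x + 9
image of x^3: 3x^2 + 27x + 1
image of x^4: 4x^3 + 54x^2 + 4x + 11
image of x^5: 5x^4 + 90x^3 + 10x^2 + 55x + 1
image of x^6: 6x^5 + 135x^4 + 20x^3 + 165x^2 + 6x + 15
image of x^7: 7x^6 + 189x^5 + 35x^4 + 385x^3 + 21x^2 + 105x + 1
the matrix is upper triangular; its diagonal is (0, 0, 0, 0, 0, 0, 0, 0)
for a triangular matrix the eigenvalues are the diagonal entries, with algebraic multiplicity their repetition count

λ = 0 (multiplicity 8)


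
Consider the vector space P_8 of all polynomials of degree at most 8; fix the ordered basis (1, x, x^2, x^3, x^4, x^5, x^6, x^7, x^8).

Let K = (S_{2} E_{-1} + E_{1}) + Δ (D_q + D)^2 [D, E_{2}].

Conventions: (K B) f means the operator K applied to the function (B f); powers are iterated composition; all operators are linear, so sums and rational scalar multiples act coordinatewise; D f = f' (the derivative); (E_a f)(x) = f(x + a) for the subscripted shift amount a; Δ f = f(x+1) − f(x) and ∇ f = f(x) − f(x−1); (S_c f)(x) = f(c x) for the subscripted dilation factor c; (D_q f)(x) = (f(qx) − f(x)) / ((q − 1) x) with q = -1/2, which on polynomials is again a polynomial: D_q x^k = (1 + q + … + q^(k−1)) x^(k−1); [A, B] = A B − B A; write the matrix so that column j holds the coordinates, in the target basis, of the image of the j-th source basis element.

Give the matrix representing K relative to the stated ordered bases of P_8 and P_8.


the matrix is [[2, 0, 2, 0, 2, 0, 2, 0, 2]; [0, 3, -2, 9, -4, 15, -6, 21, -8]; [0, 0, 5, -9, 30, -30, 75, -63, 140]; [0, 0, 0, 9, -28, 90, -140, 315, -392]; [0, 0, 0, 0, 17, -75, 255, -525, 1190]; [0, 0, 0, 0, 0, 33, -186, 693, -1736]; [0, 0, 0, 0, 0, 0, 65, -441, 1820]; [0, 0, 0, 0, 0, 0, 0, 129, -1016]; [0, 0, 0, 0, 0, 0, 0, 0, 257]] (rows listed top to bottom)

image of 1: 2
image of x: 3x
image of x^2: 5x^2 - 2x + 2
image of x^3: 9x^3 - 9x^2 + 9x
image of x^4: 17x^4 - 28x^3 + 30x^2 - 4x + 2
image of x^5: 33x^5 - 75x^4 + 90x^3 - 30x^2 + 15x
image of x^6: 65x^6 - 186x^5 + 255x^4 - 140x^3 + 75x^2 - 6x + 2
image of x^7: 129x^7 - 441x^6 + 693x^5 - 525x^4 + 315x^3 - 63x^2 + 21x
image of x^8: 257x^8 - 1016x^7 + 1820x^6 - 1736x^5 + 1190x^4 - 392x^3 + 140x^2 - 8x + 2
each image's coordinates form column j of the matrix


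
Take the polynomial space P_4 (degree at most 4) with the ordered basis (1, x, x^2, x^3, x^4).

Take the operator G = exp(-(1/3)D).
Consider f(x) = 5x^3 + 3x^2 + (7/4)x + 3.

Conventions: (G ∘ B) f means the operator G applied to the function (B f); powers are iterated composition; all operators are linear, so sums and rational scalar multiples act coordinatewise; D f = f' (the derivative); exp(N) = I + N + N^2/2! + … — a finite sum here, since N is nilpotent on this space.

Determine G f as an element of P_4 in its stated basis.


order-1 term: -5x^2 - 2x - 7/12
order-2 term: (5/3)x + 1/3
order-3 term: -5/27
the series for exp(-(1/3)D) f terminates at order 3
exp(-(1/3)D) f = 5x^3 - 2x^2 + (17/12)x + 277/108

g(x) = 5x^3 - 2x^2 + (17/12)x + 277/108


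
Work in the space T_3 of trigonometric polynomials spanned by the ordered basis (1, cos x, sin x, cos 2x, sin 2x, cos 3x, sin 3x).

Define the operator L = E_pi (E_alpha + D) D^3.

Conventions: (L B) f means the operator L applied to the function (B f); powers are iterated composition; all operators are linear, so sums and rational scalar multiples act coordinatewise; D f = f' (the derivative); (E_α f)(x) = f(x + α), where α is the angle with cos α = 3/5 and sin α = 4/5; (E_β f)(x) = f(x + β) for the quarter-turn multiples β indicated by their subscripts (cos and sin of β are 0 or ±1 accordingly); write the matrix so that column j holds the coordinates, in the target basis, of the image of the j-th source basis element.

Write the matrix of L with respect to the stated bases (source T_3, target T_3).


the matrix is [[0, 0, 0, 0, 0, 0, 0]; [0, -9/5, 3/5, 0, 0, 0, 0]; [0, -3/5, -9/5, 0, 0, 0, 0]; [0, 0, 0, 592/25, 56/25, 0, 0]; [0, 0, 0, -56/25, 592/25, 0, 0]; [0, 0, 0, 0, 0, -11313/125, -3159/125]; [0, 0, 0, 0, 0, 3159/125, -11313/125]] (rows listed top to bottom)

image of 1: 0
image of cos x: -(9/5)cos x - (3/5)sin x
image of sin x: (3/5)cos x - (9/5)sin x
image of cos 2x: (592/25)cos 2x - (56/25)sin 2x
image of sin 2x: (56/25)cos 2x + (592/25)sin 2x
image of cos 3x: -(11313/125)cos 3x + (3159/125)sin 3x
image of sin 3x: -(3159/125)cos 3x - (11313/125)sin 3x
each image's coordinates form column j of the matrix


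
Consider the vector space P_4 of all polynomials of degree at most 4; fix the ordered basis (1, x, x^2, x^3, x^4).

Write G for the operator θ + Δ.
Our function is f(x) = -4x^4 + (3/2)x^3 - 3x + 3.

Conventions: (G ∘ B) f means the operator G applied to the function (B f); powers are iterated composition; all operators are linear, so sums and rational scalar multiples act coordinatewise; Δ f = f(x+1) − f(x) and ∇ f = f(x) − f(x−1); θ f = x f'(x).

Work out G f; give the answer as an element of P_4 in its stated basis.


the image equals g(x) = -16x^4 - (23/2)x^3 - (39/2)x^2 - (29/2)x - 11/2

θ f = -16x^4 + (9/2)x^3 - 3x
Δ f = -16x^3 - (39/2)x^2 - (23/2)x - 11/2
(θ + Δ) f = -16x^4 - (23/2)x^3 - (39/2)x^2 - (29/2)x - 11/2


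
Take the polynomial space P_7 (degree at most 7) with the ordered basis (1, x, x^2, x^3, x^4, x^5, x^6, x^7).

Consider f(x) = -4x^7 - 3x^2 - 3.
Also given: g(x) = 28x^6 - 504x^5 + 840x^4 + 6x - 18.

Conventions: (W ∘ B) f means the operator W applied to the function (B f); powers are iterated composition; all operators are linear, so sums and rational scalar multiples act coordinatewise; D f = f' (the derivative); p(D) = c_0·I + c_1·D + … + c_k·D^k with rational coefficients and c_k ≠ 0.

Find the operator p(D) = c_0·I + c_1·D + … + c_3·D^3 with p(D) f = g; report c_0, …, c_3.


c_0 = 0, c_1 = -1, c_2 = 3, c_3 = -1

D^0 f = -4x^7 - 3x^2 - 3
D^1 f = -28x^6 - 6x
D^2 f = -168x^5 - 6
D^3 f = -840x^4
matching coefficients of g against c_0 f + c_1 Df + … from the top degree down determines the c_i
solution: c_0 = 0, c_1 = -1, c_2 = 3, c_3 = -1


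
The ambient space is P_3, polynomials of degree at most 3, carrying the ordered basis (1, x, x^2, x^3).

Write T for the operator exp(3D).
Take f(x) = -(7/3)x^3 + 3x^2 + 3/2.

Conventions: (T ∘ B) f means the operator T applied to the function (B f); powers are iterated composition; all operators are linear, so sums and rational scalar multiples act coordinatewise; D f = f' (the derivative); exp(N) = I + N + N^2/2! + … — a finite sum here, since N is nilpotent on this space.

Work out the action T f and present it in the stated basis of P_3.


order-1 term: -21x^2 + 18x
order-2 term: -63x + 27
order-3 term: -63
the series for exp(3D) f terminates at order 3
exp(3D) f = -(7/3)x^3 - 18x^2 - 45x - 69/2

the image equals g(x) = -(7/3)x^3 - 18x^2 - 45x - 69/2


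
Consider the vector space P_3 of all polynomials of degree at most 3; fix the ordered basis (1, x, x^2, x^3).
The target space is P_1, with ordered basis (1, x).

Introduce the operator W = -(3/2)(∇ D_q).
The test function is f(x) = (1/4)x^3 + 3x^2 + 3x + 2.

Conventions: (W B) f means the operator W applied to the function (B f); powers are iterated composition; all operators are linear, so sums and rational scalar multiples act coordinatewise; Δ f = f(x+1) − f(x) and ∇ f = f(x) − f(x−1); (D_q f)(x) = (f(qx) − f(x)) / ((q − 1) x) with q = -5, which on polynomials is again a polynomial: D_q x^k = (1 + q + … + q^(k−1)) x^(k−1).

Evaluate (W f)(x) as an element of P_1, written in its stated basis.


g(x) = -(63/4)x + 207/8

D_q f = (21/4)x^2 - 12x + 3
∇ D_q f = (21/2)x - 69/4
(-(3/2)(∇ D_q)) f = -(63/4)x + 207/8


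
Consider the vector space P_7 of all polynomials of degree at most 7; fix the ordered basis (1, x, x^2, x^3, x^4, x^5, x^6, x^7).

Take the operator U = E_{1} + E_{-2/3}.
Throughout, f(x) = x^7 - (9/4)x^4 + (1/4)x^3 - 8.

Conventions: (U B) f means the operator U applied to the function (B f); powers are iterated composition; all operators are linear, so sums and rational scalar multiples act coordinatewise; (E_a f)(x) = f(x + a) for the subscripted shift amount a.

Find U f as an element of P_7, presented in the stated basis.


the image equals g(x) = 2x^7 + (7/3)x^6 + (91/3)x^5 + (1087/54)x^4 + (6385/162)x^3 - (329/324)x^2 + (6895/2916)x - 38441/2187

E_{1} f = x^7 + 7x^6 + 21x^5 + (131/4)x^4 + (105/4)x^3 + (33/4)x^2 - (5/4)x - 9
E_{-2/3} f = x^7 - (14/3)x^6 + (28/3)x^5 - (1363/108)x^4 + (4265/324)x^3 - (1501/162)x^2 + (2635/729)x - 18758/2187
(E_{1} + E_{-2/3}) f = 2x^7 + (7/3)x^6 + (91/3)x^5 + (1087/54)x^4 + (6385/162)x^3 - (329/324)x^2 + (6895/2916)x - 38441/2187


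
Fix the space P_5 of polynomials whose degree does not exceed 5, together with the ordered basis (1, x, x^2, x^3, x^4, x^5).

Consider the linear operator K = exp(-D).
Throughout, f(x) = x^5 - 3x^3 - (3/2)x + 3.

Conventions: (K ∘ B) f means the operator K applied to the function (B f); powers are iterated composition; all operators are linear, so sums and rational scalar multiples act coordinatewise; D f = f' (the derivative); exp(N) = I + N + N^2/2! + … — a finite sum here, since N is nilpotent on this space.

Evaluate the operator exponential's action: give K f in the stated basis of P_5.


order-1 term: -5x^4 + 9x^2 + 3/2
order-2 term: 10x^3 - 9x
order-3 term: -10x^2 + 3
order-4 term: 5x
order-5 term: -1
the series for exp(-D) f terminates at order 5
exp(-D) f = x^5 - 5x^4 + 7x^3 - x^2 - (11/2)x + 13/2

the result is g(x) = x^5 - 5x^4 + 7x^3 - x^2 - (11/2)x + 13/2


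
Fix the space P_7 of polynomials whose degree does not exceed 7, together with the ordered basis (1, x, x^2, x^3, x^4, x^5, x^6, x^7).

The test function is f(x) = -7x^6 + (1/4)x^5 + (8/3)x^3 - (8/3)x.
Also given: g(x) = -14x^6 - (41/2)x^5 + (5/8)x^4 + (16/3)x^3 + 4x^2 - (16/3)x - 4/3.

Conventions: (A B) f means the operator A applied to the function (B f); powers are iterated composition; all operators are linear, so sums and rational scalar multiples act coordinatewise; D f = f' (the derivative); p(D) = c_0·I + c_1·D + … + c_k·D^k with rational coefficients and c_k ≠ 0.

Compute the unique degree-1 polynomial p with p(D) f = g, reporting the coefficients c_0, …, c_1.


p(D) = 2·I + (1/2)·D, i.e. c_0 = 2, c_1 = 1/2

D^0 f = -7x^6 + (1/4)x^5 + (8/3)x^3 - (8/3)x
D^1 f = -42x^5 + (5/4)x^4 + 8x^2 - 8/3
matching coefficients of g against c_0 f + c_1 Df + … from the top degree down determines the c_i
solution: c_0 = 2, c_1 = 1/2


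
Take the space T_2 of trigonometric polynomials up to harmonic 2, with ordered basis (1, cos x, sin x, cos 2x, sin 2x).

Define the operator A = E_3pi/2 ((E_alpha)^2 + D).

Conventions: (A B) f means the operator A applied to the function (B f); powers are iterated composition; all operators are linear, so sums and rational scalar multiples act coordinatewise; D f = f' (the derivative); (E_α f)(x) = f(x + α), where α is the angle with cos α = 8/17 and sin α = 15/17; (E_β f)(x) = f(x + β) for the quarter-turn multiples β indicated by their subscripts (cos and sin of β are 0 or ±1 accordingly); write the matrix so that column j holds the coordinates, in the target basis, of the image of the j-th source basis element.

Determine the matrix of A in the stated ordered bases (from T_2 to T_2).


the matrix is [[1, 0, 0, 0, 0]; [0, 529/289, 161/289, 0, 0]; [0, -161/289, 529/289, 0, 0]; [0, 0, 0, 31679/83521, -89762/83521]; [0, 0, 0, 89762/83521, 31679/83521]] (rows listed top to bottom)

image of 1: 1
image of cos x: (529/289)cos x - (161/289)sin x
image of sin x: (161/289)cos x + (529/289)sin x
image of cos 2x: (31679/83521)cos 2x + (89762/83521)sin 2x
image of sin 2x: -(89762/83521)cos 2x + (31679/83521)sin 2x
each image's coordinates form column j of the matrix


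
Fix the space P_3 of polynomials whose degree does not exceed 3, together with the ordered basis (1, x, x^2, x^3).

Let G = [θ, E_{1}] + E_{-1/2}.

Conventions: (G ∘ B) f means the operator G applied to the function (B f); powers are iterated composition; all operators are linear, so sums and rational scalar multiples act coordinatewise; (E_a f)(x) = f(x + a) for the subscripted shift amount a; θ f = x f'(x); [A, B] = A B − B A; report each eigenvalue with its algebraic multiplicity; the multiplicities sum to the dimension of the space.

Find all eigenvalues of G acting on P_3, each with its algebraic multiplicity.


λ = 1 (multiplicity 4)

image of 1: 1
image of x: x - 3/2
image of x^2: x^2 - 3x - 7/4
image of x^3: x^3 - (9/2)x^2 - (21/4)x - 25/8
the matrix is upper triangular; its diagonal is (1, 1, 1, 1)
for a triangular matrix the eigenvalues are the diagonal entries, with algebraic multiplicity their repetition count


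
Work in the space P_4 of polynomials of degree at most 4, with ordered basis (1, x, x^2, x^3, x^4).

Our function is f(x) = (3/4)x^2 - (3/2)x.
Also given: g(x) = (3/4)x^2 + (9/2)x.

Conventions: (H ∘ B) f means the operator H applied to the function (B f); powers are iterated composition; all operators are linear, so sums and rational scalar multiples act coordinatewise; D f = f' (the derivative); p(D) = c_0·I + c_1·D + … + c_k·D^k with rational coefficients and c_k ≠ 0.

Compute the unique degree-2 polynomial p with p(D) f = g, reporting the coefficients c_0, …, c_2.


D^0 f = (3/4)x^2 - (3/2)x
D^1 f = (3/2)x - 3/2
D^2 f = 3/2
matching coefficients of g against c_0 f + c_1 Df + … from the top degree down determines the c_i
solution: c_0 = 1, c_1 = 4, c_2 = 4

p(D) = I + 4·D + 4·D^2, i.e. c_0 = 1, c_1 = 4, c_2 = 4


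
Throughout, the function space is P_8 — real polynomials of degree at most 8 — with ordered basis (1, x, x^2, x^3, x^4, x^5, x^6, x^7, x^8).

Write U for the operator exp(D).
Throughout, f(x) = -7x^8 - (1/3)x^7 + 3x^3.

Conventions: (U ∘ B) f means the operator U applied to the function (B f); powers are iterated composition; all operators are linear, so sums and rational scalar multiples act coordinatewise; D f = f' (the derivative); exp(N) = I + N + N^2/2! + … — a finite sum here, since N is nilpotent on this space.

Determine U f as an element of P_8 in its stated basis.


order-1 term: -56x^7 - (7/3)x^6 + 9x^2
order-2 term: -196x^6 - 7x^5 + 9x
order-3 term: -392x^5 - (35/3)x^4 + 3
order-4 term: -490x^4 - (35/3)x^3
order-5 term: -392x^3 - 7x^2
order-6 term: -196x^2 - (7/3)x
order-7 term: -56x - 1/3
order-8 term: -7
the series for exp(D) f terminates at order 8
exp(D) f = -7x^8 - (169/3)x^7 - (595/3)x^6 - 399x^5 - (1505/3)x^4 - (1202/3)x^3 - 194x^2 - (148/3)x - 13/3

the result is g(x) = -7x^8 - (169/3)x^7 - (595/3)x^6 - 399x^5 - (1505/3)x^4 - (1202/3)x^3 - 194x^2 - (148/3)x - 13/3


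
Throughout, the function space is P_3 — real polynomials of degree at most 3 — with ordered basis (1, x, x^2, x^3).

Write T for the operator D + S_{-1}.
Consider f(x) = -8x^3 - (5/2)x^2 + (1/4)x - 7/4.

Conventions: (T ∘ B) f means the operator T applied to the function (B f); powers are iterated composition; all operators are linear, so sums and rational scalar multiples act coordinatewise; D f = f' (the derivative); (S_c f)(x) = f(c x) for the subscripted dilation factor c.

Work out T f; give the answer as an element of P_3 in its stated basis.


D f = -24x^2 - 5x + 1/4
S_{-1} f = 8x^3 - (5/2)x^2 - (1/4)x - 7/4
(D + S_{-1}) f = 8x^3 - (53/2)x^2 - (21/4)x - 3/2

g(x) = 8x^3 - (53/2)x^2 - (21/4)x - 3/2


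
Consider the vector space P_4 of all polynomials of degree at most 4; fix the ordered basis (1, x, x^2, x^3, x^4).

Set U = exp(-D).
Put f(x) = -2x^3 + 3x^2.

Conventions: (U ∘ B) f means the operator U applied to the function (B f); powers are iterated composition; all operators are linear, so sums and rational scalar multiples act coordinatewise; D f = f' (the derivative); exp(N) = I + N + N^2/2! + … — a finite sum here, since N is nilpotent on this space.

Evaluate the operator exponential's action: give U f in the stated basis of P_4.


the result is g(x) = -2x^3 + 9x^2 - 12x + 5

order-1 term: 6x^2 - 6x
order-2 term: -6x + 3
order-3 term: 2
the series for exp(-D) f terminates at order 3
exp(-D) f = -2x^3 + 9x^2 - 12x + 5


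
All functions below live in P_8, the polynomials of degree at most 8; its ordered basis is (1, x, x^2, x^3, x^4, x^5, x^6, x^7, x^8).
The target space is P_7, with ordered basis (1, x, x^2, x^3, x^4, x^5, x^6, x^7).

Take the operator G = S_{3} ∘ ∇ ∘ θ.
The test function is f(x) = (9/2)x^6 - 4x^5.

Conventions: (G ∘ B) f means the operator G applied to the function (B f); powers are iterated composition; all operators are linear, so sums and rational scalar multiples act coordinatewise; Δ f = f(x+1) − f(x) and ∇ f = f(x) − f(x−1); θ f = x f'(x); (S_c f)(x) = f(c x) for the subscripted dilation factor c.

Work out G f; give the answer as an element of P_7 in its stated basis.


the result is g(x) = 39366x^5 - 40905x^4 + 19980x^3 - 5445x^2 + 786x - 47

θ f = 27x^6 - 20x^5
∇ θ f = 162x^5 - 505x^4 + 740x^3 - 605x^2 + 262x - 47
S_{3} ∇ θ f = 39366x^5 - 40905x^4 + 19980x^3 - 5445x^2 + 786x - 47


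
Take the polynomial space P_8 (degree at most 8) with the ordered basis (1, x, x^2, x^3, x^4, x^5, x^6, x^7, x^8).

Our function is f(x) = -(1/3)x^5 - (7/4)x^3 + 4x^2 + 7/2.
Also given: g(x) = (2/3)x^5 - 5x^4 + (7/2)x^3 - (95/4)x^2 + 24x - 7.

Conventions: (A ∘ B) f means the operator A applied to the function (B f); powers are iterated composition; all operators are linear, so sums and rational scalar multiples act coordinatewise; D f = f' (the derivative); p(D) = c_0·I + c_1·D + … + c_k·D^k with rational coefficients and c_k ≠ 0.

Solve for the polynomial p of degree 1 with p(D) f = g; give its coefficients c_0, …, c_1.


D^0 f = -(1/3)x^5 - (7/4)x^3 + 4x^2 + 7/2
D^1 f = -(5/3)x^4 - (21/4)x^2 + 8x
matching coefficients of g against c_0 f + c_1 Df + … from the top degree down determines the c_i
solution: c_0 = -2, c_1 = 3

c_0 = -2, c_1 = 3


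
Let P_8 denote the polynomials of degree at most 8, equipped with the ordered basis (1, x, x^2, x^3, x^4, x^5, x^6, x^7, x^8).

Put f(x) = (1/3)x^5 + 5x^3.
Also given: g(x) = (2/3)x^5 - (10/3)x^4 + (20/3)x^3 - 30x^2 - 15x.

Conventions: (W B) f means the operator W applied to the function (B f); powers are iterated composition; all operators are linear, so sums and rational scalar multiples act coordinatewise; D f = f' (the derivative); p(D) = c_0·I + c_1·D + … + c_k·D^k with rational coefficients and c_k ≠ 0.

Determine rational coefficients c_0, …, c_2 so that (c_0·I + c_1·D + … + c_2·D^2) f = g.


D^0 f = (1/3)x^5 + 5x^3
D^1 f = (5/3)x^4 + 15x^2
D^2 f = (20/3)x^3 + 30x
matching coefficients of g against c_0 f + c_1 Df + … from the top degree down determines the c_i
solution: c_0 = 2, c_1 = -2, c_2 = -1/2

p(D) = 2·I − 2·D − (1/2)·D^2, i.e. c_0 = 2, c_1 = -2, c_2 = -1/2


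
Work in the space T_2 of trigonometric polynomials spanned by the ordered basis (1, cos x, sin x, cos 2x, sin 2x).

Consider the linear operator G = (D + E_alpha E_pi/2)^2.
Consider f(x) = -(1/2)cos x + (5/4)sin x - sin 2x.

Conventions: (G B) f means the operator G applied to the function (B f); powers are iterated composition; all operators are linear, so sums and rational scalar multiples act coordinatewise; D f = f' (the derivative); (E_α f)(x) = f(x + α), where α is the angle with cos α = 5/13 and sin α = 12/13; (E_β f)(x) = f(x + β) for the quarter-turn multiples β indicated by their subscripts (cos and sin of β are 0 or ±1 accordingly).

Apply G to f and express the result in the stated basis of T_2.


the result is g(x) = -(450/169)cos x - (441/169)sin x - (51884/28561)cos 2x + (33363/28561)sin 2x

D f = (5/4)cos x + (1/2)sin x - 2cos 2x
E_pi/2 f = (5/4)cos x + (1/2)sin x + sin 2x
E_alpha E_pi/2 f = (49/52)cos x - (25/26)sin x + (120/169)cos 2x - (119/169)sin 2x
(D + E_alpha E_pi/2) f = (57/26)cos x - (6/13)sin x - (218/169)cos 2x - (119/169)sin 2x
D (D + E_alpha E_pi/2) f = -(6/13)cos x - (57/26)sin x - (238/169)cos 2x + (436/169)sin 2x
E_pi/2 (D + E_alpha E_pi/2) f = -(6/13)cos x - (57/26)sin x + (218/169)cos 2x + (119/169)sin 2x
E_alpha E_pi/2 (D + E_alpha E_pi/2) f = -(372/169)cos x - (141/338)sin x - (11662/28561)cos 2x - (40321/28561)sin 2x
(D + E_alpha E_pi/2) (D + E_alpha E_pi/2) f = -(450/169)cos x - (441/169)sin x - (51884/28561)cos 2x + (33363/28561)sin 2x
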